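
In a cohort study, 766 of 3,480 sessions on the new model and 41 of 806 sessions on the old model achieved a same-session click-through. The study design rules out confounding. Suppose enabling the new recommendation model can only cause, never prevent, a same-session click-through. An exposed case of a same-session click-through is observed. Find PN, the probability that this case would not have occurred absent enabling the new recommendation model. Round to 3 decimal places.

PN ≈ 0.769

p₁ = P(outcome | exposed) = 766/3480 = 0.22011
p₀ = P(outcome | unexposed) = 41/806 = 0.050868
Under exogeneity and monotonicity, PN = (p₁ − p₀) / p₁.
PN = (0.22011 − 0.050868) / 0.22011 = 0.16925 / 0.22011 ≈ 0.7689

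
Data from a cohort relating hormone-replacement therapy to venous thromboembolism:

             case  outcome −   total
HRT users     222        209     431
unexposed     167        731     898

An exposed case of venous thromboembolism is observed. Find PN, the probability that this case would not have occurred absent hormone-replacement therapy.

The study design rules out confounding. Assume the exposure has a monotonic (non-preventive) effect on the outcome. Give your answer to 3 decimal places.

PN ≈ 0.639

p₁ = P(outcome | exposed) = 222/431 = 0.51508
p₀ = P(outcome | unexposed) = 167/898 = 0.18597
Under exogeneity and monotonicity, PN = (p₁ − p₀) / p₁.
PN = (0.51508 − 0.18597) / 0.51508 = 0.32911 / 0.51508 ≈ 0.6390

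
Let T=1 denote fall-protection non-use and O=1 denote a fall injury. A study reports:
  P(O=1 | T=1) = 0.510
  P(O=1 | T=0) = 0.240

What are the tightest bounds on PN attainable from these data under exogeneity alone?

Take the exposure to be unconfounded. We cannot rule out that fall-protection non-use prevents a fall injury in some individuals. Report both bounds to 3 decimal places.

Let p₁ = 0.51, p₀ = 0.24.
Under exogeneity alone the bounds on PN are max{0,(p₁−p₀)/p₁} ≤ PN ≤ min{1,(1−p₀)/p₁}.
  lower = (p₁ − p₀)/p₁ = 0.27 / 0.51 ≈ 0.5294
  upper = min{1, (1 − p₀)/p₁} = 0.76 / 0.51 ≈ 1.4902 → capped at 1

0.529 ≤ PN ≤ 1.000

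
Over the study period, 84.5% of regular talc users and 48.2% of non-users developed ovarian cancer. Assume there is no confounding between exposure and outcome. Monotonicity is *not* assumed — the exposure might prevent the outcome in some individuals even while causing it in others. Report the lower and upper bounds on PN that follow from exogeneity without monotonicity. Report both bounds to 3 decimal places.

0.430 ≤ PN ≤ 0.613

p₁ = 0.845, p₀ = 0.482.
Under exogeneity alone the bounds on PN are max{0,(p₁−p₀)/p₁} ≤ PN ≤ min{1,(1−p₀)/p₁}.
  lower = (p₁ − p₀)/p₁ = 0.363 / 0.845 ≈ 0.4296
  upper = min{1, (1 − p₀)/p₁} = 0.518 / 0.845 ≈ 0.6130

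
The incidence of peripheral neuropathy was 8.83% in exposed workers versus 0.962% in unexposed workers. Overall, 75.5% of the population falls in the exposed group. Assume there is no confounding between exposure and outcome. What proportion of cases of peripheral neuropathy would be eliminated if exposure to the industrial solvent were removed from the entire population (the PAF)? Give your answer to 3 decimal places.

PAF ≈ 0.861

p₁ = 0.0883, p₀ = 0.00962.
Overall risk P(Y=1) = π·p₁ + (1−π)·p₀ = 0.755×0.0883 + 0.245×0.00962 = 0.069023.
Under exogeneity, PAF = [P(Y=1) − p₀] / P(Y=1).
PAF = (0.069023 − 0.00962) / 0.069023 ≈ 0.8606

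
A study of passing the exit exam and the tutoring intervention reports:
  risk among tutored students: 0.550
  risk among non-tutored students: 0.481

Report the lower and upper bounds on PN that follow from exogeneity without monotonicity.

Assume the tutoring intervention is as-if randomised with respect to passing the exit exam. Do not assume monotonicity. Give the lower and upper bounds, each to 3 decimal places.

0.125 ≤ PN ≤ 0.944

Let p₁ = 0.55, p₀ = 0.481.
Under exogeneity alone the bounds on PN are max{0,(p₁−p₀)/p₁} ≤ PN ≤ min{1,(1−p₀)/p₁}.
  lower = (p₁ − p₀)/p₁ = 0.069 / 0.55 ≈ 0.1255
  upper = min{1, (1 − p₀)/p₁} = 0.519 / 0.55 ≈ 0.9436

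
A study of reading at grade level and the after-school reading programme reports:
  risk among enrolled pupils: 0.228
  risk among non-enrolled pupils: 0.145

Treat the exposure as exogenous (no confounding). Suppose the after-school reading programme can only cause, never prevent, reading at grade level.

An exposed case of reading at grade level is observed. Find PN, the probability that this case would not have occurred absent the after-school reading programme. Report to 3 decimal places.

PN ≈ 0.364

Let p₁ = 0.228, p₀ = 0.145.
Under exogeneity and monotonicity, PN = (p₁ − p₀) / p₁.
PN = (0.228 − 0.145) / 0.228 = 0.083 / 0.228 ≈ 0.3640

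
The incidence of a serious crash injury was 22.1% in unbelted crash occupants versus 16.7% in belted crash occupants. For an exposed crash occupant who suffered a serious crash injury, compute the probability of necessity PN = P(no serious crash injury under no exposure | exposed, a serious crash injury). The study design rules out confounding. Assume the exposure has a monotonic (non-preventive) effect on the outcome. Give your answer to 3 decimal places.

PN ≈ 0.244

p₁ = 0.221, p₀ = 0.167.
Under exogeneity and monotonicity, PN = (p₁ − p₀) / p₁.
PN = (0.221 − 0.167) / 0.221 = 0.054 / 0.221 ≈ 0.2443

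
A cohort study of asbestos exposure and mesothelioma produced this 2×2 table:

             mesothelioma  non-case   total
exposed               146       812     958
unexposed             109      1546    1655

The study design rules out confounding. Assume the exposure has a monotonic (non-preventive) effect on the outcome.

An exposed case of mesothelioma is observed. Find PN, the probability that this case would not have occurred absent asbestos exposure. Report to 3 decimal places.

PN ≈ 0.568

p₁ = P(outcome | exposed) = 146/958 = 0.1524
p₀ = P(outcome | unexposed) = 109/1655 = 0.065861
Under exogeneity and monotonicity, PN = (p₁ − p₀) / p₁.
PN = (0.1524 − 0.065861) / 0.1524 = 0.08654 / 0.1524 ≈ 0.5678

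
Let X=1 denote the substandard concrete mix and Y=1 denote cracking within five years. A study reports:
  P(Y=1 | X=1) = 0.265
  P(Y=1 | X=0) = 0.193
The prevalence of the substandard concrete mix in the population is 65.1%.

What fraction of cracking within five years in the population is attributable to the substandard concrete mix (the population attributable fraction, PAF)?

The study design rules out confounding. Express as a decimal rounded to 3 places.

Let p₁ = 0.265, p₀ = 0.193.
Overall risk P(Y=1) = π·p₁ + (1−π)·p₀ = 0.651×0.265 + 0.349×0.193 = 0.23987.
Under exogeneity, PAF = [P(Y=1) − p₀] / P(Y=1).
PAF = (0.23987 − 0.193) / 0.23987 ≈ 0.1954

PAF ≈ 0.195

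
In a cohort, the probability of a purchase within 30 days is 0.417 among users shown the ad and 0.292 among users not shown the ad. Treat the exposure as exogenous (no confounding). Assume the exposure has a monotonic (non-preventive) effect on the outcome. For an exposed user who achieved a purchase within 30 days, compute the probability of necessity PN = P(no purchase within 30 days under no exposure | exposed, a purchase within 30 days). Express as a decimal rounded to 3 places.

Let p₁ = 0.417, p₀ = 0.292.
Under exogeneity and monotonicity, PN = (p₁ − p₀) / p₁.
PN = (0.417 − 0.292) / 0.417 = 0.125 / 0.417 ≈ 0.2998

PN ≈ 0.300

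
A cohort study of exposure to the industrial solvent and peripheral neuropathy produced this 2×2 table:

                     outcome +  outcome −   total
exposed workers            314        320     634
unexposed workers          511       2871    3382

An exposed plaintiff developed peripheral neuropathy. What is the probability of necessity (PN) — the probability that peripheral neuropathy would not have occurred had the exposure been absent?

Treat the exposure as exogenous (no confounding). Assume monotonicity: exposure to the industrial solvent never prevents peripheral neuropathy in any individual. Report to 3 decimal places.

p₁ = P(outcome | exposed) = 314/634 = 0.49527
p₀ = P(outcome | unexposed) = 511/3382 = 0.15109
Under exogeneity and monotonicity, PN = (p₁ − p₀) / p₁.
PN = (0.49527 − 0.15109) / 0.49527 = 0.34417 / 0.49527 ≈ 0.6949

PN ≈ 0.695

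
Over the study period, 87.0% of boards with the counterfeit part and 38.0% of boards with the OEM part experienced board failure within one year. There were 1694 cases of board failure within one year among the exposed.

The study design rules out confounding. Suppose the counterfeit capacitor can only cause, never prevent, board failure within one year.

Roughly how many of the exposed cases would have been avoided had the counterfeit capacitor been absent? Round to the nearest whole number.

about 954 cases

p₁ = 0.87, p₀ = 0.38.
PN = (p₁ − p₀)/p₁ = (0.87 − 0.38) / 0.87 ≈ 0.56322.
Attributable cases ≈ PN × (exposed cases) = 0.56322 × 1694 ≈ 954.09.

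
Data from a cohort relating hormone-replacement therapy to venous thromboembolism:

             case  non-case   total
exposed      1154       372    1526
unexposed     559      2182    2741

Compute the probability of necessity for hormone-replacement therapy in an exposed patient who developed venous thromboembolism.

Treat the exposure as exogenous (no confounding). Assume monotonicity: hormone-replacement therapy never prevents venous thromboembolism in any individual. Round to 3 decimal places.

p₁ = P(outcome | exposed) = 1154/1526 = 0.75623
p₀ = P(outcome | unexposed) = 559/2741 = 0.20394
Under exogeneity and monotonicity, PN = (p₁ − p₀)/p₁.
PN = (0.75623 − 0.20394) / 0.75623 ≈ 0.7303

PN ≈ 0.730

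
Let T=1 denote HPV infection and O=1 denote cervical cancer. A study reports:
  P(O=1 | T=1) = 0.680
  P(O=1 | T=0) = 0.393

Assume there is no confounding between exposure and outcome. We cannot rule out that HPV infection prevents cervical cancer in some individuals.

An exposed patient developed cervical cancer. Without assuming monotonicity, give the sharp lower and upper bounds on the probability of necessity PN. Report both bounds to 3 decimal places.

0.422 ≤ PN ≤ 0.893

Let p₁ = 0.68, p₀ = 0.393.
Under exogeneity alone the bounds on PN are max{0,(p₁−p₀)/p₁} ≤ PN ≤ min{1,(1−p₀)/p₁}.
  lower = (p₁ − p₀)/p₁ = 0.287 / 0.68 ≈ 0.4221
  upper = min{1, (1 − p₀)/p₁} = 0.607 / 0.68 ≈ 0.8926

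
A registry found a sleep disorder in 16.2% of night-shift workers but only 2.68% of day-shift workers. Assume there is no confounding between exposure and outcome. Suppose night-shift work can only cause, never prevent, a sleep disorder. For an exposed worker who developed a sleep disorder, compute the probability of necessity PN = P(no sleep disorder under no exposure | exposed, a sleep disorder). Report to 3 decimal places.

p₁ = 0.162, p₀ = 0.0268.
Under exogeneity and monotonicity, PN = (p₁ − p₀) / p₁.
PN = (0.162 − 0.0268) / 0.162 = 0.1352 / 0.162 ≈ 0.8346

PN ≈ 0.835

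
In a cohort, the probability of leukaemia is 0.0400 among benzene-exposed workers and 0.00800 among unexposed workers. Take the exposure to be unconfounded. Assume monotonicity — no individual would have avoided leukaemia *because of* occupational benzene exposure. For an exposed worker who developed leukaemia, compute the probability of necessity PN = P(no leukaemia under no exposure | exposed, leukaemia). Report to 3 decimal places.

PN ≈ 0.800

Let p₁ = 0.04, p₀ = 0.008.
Under exogeneity and monotonicity, PN = (p₁ − p₀) / p₁.
PN = (0.04 − 0.008) / 0.04 = 0.032 / 0.04 ≈ 0.8000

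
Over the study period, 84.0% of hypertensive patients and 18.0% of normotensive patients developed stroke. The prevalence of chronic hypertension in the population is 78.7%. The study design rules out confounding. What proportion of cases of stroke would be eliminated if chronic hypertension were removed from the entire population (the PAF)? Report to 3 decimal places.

p₁ = 0.84, p₀ = 0.18.
Overall risk P(Y=1) = π·p₁ + (1−π)·p₀ = 0.787×0.84 + 0.213×0.18 = 0.69942.
Under exogeneity, PAF = [P(Y=1) − p₀] / P(Y=1).
PAF = (0.69942 − 0.18) / 0.69942 ≈ 0.7426

PAF ≈ 0.743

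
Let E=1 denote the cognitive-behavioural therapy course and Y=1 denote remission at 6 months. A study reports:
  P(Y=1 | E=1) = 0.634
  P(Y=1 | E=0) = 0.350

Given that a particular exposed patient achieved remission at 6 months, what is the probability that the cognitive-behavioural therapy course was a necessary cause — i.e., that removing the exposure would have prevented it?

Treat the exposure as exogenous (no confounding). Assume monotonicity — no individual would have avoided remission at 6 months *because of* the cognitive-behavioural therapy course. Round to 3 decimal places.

PN ≈ 0.448

Let p₁ = 0.634, p₀ = 0.35.
Under exogeneity and monotonicity, PN = (p₁ − p₀) / p₁.
PN = (0.634 − 0.35) / 0.634 = 0.284 / 0.634 ≈ 0.4479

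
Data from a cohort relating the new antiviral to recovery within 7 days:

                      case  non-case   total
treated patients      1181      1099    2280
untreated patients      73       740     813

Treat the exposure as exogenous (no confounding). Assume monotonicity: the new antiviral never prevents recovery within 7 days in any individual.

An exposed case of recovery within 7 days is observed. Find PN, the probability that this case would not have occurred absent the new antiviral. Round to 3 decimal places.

p₁ = P(outcome | exposed) = 1181/2280 = 0.51798
p₀ = P(outcome | unexposed) = 73/813 = 0.089791
Under exogeneity and monotonicity, PN = (p₁ − p₀) / p₁.
PN = (0.51798 − 0.089791) / 0.51798 = 0.42819 / 0.51798 ≈ 0.8267

PN ≈ 0.827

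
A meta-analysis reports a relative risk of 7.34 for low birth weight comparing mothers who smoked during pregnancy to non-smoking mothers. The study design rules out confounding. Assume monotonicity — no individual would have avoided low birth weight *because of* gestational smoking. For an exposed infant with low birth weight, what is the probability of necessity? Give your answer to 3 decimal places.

Under exogeneity and monotonicity, PN = (RR − 1) / RR = 1 − 1/RR.
PN = (7.34 − 1) / 7.34 = 6.34 / 7.34 ≈ 0.8638

PN ≈ 0.864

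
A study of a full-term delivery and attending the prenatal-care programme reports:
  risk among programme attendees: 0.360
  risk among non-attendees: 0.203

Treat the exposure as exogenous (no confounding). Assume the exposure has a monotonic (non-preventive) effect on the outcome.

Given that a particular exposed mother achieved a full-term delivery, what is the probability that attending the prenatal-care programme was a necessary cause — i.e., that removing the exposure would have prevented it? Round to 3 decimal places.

Let p₁ = 0.36, p₀ = 0.203.
Under exogeneity and monotonicity, PN = (p₁ − p₀) / p₁.
PN = (0.36 − 0.203) / 0.36 = 0.157 / 0.36 ≈ 0.4361

PN ≈ 0.436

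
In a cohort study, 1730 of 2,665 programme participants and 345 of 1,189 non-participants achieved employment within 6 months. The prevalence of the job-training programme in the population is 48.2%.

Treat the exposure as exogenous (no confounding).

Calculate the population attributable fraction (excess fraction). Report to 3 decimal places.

p₁ = P(outcome | exposed) = 1730/2665 = 0.64916
p₀ = P(outcome | unexposed) = 345/1189 = 0.29016
Overall risk P(Y=1) = π·p₁ + (1−π)·p₀ = 0.482×0.64916 + 0.518×0.29016 = 0.4632.
Under exogeneity, PAF = [P(Y=1) − p₀] / P(Y=1).
PAF = (0.4632 − 0.29016) / 0.4632 ≈ 0.3736

PAF ≈ 0.374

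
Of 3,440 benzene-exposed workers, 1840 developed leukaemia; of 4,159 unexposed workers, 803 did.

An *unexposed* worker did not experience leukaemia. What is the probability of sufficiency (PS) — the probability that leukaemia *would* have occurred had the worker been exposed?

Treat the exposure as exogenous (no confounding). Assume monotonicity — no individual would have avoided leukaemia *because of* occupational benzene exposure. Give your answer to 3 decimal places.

p₁ = P(outcome | exposed) = 1840/3440 = 0.53488
p₀ = P(outcome | unexposed) = 803/4159 = 0.19308
Under exogeneity and monotonicity, PS = (p₁ − p₀) / (1 − p₀).
PS = (0.53488 − 0.19308) / (1 − 0.19308) = 0.34181 / 0.80692 ≈ 0.4236

PS ≈ 0.424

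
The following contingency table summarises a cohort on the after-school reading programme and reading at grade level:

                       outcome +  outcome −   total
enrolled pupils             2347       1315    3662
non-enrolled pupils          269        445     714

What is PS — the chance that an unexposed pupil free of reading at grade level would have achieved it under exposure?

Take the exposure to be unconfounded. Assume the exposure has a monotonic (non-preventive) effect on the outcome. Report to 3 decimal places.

p₁ = P(outcome | exposed) = 2347/3662 = 0.64091
p₀ = P(outcome | unexposed) = 269/714 = 0.37675
Under exogeneity and monotonicity, PS = (p₁ − p₀)/(1 − p₀).
PS = (0.64091 − 0.37675) / 0.62325 ≈ 0.4238

PS ≈ 0.424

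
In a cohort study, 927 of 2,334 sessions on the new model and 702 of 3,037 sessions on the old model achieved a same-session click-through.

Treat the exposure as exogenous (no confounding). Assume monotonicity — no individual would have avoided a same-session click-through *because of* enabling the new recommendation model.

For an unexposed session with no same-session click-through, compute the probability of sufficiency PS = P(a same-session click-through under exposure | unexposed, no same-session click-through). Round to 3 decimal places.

PS ≈ 0.216

p₁ = P(outcome | exposed) = 927/2334 = 0.39717
p₀ = P(outcome | unexposed) = 702/3037 = 0.23115
Under exogeneity and monotonicity, PS = (p₁ − p₀) / (1 − p₀).
PS = (0.39717 − 0.23115) / (1 − 0.23115) = 0.16602 / 0.76885 ≈ 0.2159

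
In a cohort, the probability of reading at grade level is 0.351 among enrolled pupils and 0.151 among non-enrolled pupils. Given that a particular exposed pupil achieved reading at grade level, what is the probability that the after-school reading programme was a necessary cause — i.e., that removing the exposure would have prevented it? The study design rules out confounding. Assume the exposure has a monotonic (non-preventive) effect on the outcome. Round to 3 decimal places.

PN ≈ 0.570

Let p₁ = 0.351, p₀ = 0.151.
Under exogeneity and monotonicity, PN = (p₁ − p₀) / p₁.
PN = (0.351 − 0.151) / 0.351 = 0.2 / 0.351 ≈ 0.5698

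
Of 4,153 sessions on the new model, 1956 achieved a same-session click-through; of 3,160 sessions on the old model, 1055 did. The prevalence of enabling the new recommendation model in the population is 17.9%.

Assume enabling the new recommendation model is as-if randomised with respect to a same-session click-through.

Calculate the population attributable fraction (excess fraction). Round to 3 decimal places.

PAF ≈ 0.068

p₁ = P(outcome | exposed) = 1956/4153 = 0.47098
p₀ = P(outcome | unexposed) = 1055/3160 = 0.33386
Overall risk P(Y=1) = π·p₁ + (1−π)·p₀ = 0.179×0.47098 + 0.821×0.33386 = 0.35841.
Under exogeneity, PAF = [P(Y=1) − p₀] / P(Y=1).
PAF = (0.35841 − 0.33386) / 0.35841 ≈ 0.0685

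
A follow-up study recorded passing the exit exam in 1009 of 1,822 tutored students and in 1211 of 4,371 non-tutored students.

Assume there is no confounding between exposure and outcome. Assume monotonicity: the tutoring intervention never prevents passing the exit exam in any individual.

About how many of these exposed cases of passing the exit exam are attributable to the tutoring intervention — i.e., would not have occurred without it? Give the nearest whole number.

about 504 cases

p₁ = P(outcome | exposed) = 1009/1822 = 0.55379
p₀ = P(outcome | unexposed) = 1211/4371 = 0.27705
PN = (p₁ − p₀)/p₁ = (0.55379 − 0.27705) / 0.55379 ≈ 0.49971.
Attributable cases ≈ PN × (exposed cases) = 0.49971 × 1009 ≈ 504.21.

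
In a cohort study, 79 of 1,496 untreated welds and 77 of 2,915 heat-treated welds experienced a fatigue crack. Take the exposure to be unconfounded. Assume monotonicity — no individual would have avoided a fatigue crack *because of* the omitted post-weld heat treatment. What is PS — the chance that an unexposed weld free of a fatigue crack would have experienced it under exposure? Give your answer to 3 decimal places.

p₁ = P(outcome | exposed) = 79/1496 = 0.052807
p₀ = P(outcome | unexposed) = 77/2915 = 0.026415
Under exogeneity and monotonicity, PS = (p₁ − p₀) / (1 − p₀).
PS = (0.052807 − 0.026415) / (1 − 0.026415) = 0.026392 / 0.97358 ≈ 0.0271

PS ≈ 0.027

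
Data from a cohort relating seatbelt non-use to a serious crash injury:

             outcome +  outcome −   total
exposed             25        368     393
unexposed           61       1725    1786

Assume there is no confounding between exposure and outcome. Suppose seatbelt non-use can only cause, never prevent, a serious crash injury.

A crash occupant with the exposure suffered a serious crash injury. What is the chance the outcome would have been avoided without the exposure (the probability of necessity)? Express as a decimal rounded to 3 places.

p₁ = P(outcome | exposed) = 25/393 = 0.063613
p₀ = P(outcome | unexposed) = 61/1786 = 0.034155
Under exogeneity and monotonicity, PN = (p₁ − p₀)/p₁.
PN = (0.063613 − 0.034155) / 0.063613 ≈ 0.4631

PN ≈ 0.463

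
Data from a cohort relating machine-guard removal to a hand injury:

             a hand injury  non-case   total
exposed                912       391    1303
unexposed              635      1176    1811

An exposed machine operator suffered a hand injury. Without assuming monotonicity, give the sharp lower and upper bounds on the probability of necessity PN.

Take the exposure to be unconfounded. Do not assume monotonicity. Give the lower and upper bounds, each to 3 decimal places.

0.499 ≤ PN ≤ 0.928

p₁ = P(outcome | exposed) = 912/1303 = 0.69992
p₀ = P(outcome | unexposed) = 635/1811 = 0.35064
Under exogeneity alone the bounds on PN are max{0,(p₁−p₀)/p₁} ≤ PN ≤ min{1,(1−p₀)/p₁}.
  lower = (p₁ − p₀)/p₁ = 0.34929 / 0.69992 ≈ 0.4990
  upper = min{1, (1 − p₀)/p₁} = 0.64936 / 0.69992 ≈ 0.9278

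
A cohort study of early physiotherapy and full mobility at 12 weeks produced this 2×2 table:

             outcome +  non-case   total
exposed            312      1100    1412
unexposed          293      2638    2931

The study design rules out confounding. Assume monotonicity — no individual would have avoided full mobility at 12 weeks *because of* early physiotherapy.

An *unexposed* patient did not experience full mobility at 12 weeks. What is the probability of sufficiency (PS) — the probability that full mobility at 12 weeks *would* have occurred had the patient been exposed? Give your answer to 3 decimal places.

p₁ = P(outcome | exposed) = 312/1412 = 0.22096
p₀ = P(outcome | unexposed) = 293/2931 = 0.099966
Under exogeneity and monotonicity, PS = (p₁ − p₀) / (1 − p₀).
PS = (0.22096 − 0.099966) / (1 − 0.099966) = 0.121 / 0.90003 ≈ 0.1344

PS ≈ 0.134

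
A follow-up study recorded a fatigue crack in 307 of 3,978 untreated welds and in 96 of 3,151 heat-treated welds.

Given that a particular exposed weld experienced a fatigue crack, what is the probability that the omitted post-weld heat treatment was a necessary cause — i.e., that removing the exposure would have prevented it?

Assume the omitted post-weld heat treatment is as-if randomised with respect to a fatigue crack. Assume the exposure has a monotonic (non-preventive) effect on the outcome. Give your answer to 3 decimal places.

p₁ = P(outcome | exposed) = 307/3978 = 0.077174
p₀ = P(outcome | unexposed) = 96/3151 = 0.030467
Under exogeneity and monotonicity, PN = (p₁ − p₀) / p₁.
PN = (0.077174 − 0.030467) / 0.077174 = 0.046708 / 0.077174 ≈ 0.6052

PN ≈ 0.605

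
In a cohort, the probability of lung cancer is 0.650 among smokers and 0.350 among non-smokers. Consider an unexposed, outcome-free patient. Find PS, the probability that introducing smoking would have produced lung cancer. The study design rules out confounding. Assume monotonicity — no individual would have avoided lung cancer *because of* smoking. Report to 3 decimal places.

PS ≈ 0.462

Let p₁ = 0.65, p₀ = 0.35.
Under exogeneity and monotonicity, PS = (p₁ − p₀) / (1 − p₀).
PS = (0.65 − 0.35) / (1 − 0.35) = 0.3 / 0.65 ≈ 0.4615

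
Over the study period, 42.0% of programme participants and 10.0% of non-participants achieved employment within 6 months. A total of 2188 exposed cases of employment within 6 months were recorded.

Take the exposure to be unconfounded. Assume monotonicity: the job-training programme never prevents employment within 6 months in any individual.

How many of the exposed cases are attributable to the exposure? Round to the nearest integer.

p₁ = 0.42, p₀ = 0.1.
PN = (p₁ − p₀)/p₁ = (0.42 − 0.1) / 0.42 ≈ 0.76190.
Attributable cases ≈ PN × (exposed cases) = 0.76190 × 2188 ≈ 1667.05.

about 1667 cases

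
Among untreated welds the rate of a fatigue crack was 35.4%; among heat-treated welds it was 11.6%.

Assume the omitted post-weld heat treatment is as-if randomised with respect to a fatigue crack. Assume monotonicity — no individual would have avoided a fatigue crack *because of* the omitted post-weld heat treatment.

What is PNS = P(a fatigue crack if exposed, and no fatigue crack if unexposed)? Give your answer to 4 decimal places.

PNS ≈ 0.2380

p₁ = 0.354, p₀ = 0.116.
Under exogeneity and monotonicity, PNS = p₁ − p₀.
PNS = 0.354 − 0.116 = 0.238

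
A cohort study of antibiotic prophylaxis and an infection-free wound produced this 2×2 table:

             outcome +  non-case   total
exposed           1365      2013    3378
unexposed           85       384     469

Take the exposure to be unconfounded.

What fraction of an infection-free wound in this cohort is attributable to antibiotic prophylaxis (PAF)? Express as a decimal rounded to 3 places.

PAF ≈ 0.519

p₁ = P(outcome | exposed) = 1365/3378 = 0.40409
p₀ = P(outcome | unexposed) = 85/469 = 0.18124
Exposure prevalence π = 3378/3847 = 0.87809; overall risk P(Y=1) = 0.37692.
Under exogeneity, PAF = [P(Y=1) − p₀]/P(Y=1).
PAF = (0.37692 − 0.18124) / 0.37692 ≈ 0.5192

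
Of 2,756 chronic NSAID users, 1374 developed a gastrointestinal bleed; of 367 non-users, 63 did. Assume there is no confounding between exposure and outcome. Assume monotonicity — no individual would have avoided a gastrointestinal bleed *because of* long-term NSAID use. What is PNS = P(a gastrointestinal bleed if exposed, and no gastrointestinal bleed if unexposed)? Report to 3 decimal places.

PNS ≈ 0.327

p₁ = P(outcome | exposed) = 1374/2756 = 0.49855
p₀ = P(outcome | unexposed) = 63/367 = 0.17166
Under exogeneity and monotonicity, PNS = p₁ − p₀.
PNS = 0.49855 − 0.17166 = 0.32689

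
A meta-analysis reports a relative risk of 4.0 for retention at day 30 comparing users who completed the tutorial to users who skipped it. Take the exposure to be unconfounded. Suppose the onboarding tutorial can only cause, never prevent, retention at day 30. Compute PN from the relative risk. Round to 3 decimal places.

PN ≈ 0.750

Under exogeneity and monotonicity, PN = (RR − 1) / RR = 1 − 1/RR.
PN = (4.0 − 1) / 4.0 = 3 / 4.0 ≈ 0.7500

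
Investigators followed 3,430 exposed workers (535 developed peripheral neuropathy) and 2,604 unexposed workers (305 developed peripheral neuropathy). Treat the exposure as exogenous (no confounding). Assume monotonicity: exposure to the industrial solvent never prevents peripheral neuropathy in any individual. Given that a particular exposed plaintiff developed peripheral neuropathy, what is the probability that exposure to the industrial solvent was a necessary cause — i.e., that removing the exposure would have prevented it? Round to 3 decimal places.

PN ≈ 0.249

p₁ = P(outcome | exposed) = 535/3430 = 0.15598
p₀ = P(outcome | unexposed) = 305/2604 = 0.11713
Under exogeneity and monotonicity, PN = (p₁ − p₀) / p₁.
PN = (0.15598 − 0.11713) / 0.15598 = 0.038849 / 0.15598 ≈ 0.2491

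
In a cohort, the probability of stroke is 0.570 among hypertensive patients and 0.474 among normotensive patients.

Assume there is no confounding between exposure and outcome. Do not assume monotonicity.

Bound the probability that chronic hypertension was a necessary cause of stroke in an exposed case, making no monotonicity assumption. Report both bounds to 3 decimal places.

Let p₁ = 0.57, p₀ = 0.474.
Under exogeneity alone the bounds on PN are max{0,(p₁−p₀)/p₁} ≤ PN ≤ min{1,(1−p₀)/p₁}.
  lower = (p₁ − p₀)/p₁ = 0.096 / 0.57 ≈ 0.1684
  upper = min{1, (1 − p₀)/p₁} = 0.526 / 0.57 ≈ 0.9228

0.168 ≤ PN ≤ 0.923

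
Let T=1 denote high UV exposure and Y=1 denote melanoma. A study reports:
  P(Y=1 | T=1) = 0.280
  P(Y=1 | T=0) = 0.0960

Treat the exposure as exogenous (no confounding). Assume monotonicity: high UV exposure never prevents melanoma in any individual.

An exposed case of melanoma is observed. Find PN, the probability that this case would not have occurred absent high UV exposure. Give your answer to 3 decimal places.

PN ≈ 0.657

Let p₁ = 0.28, p₀ = 0.096.
Under exogeneity and monotonicity, PN = (p₁ − p₀) / p₁.
PN = (0.28 − 0.096) / 0.28 = 0.184 / 0.28 ≈ 0.6571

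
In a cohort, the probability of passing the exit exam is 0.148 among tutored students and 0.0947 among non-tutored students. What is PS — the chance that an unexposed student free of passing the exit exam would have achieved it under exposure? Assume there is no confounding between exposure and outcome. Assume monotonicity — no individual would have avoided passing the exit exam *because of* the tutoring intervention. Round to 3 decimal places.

PS ≈ 0.059

Let p₁ = 0.148, p₀ = 0.0947.
Under exogeneity and monotonicity, PS = (p₁ − p₀) / (1 − p₀).
PS = (0.148 − 0.0947) / (1 − 0.0947) = 0.0533 / 0.9053 ≈ 0.0589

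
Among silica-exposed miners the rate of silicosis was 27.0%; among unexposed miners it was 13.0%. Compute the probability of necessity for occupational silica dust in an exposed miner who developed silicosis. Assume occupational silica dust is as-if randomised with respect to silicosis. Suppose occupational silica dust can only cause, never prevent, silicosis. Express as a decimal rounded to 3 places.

PN ≈ 0.519

p₁ = 0.27, p₀ = 0.13.
Under exogeneity and monotonicity, PN = (p₁ − p₀) / p₁.
PN = (0.27 − 0.13) / 0.27 = 0.14 / 0.27 ≈ 0.5185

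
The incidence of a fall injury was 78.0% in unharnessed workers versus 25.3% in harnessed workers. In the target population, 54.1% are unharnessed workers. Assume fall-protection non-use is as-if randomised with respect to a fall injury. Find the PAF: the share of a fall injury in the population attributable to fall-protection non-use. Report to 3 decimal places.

p₁ = 0.78, p₀ = 0.253.
Overall risk P(Y=1) = π·p₁ + (1−π)·p₀ = 0.541×0.78 + 0.459×0.253 = 0.53811.
Under exogeneity, PAF = [P(Y=1) − p₀] / P(Y=1).
PAF = (0.53811 − 0.253) / 0.53811 ≈ 0.5298

PAF ≈ 0.530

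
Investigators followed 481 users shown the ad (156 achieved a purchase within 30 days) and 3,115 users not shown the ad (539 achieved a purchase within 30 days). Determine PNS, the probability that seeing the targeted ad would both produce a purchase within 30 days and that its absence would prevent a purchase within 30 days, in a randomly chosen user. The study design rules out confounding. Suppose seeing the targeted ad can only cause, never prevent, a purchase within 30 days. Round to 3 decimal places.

PNS ≈ 0.151

p₁ = P(outcome | exposed) = 156/481 = 0.32432
p₀ = P(outcome | unexposed) = 539/3115 = 0.17303
Under exogeneity and monotonicity, PNS = p₁ − p₀.
PNS = 0.32432 − 0.17303 = 0.15129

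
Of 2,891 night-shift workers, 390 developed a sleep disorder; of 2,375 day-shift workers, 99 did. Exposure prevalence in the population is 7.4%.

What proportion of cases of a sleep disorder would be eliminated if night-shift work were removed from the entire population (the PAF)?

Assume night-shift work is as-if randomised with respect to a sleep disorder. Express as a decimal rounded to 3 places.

PAF ≈ 0.142

p₁ = P(outcome | exposed) = 390/2891 = 0.1349
p₀ = P(outcome | unexposed) = 99/2375 = 0.041684
Overall risk P(Y=1) = π·p₁ + (1−π)·p₀ = 0.074×0.1349 + 0.926×0.041684 = 0.048582.
Under exogeneity, PAF = [P(Y=1) − p₀] / P(Y=1).
PAF = (0.048582 − 0.041684) / 0.048582 ≈ 0.1420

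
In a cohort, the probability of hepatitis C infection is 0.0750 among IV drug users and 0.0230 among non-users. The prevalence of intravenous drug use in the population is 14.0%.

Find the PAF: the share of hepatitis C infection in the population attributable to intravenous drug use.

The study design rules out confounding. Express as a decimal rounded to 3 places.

PAF ≈ 0.240

Let p₁ = 0.075, p₀ = 0.023.
Overall risk P(Y=1) = π·p₁ + (1−π)·p₀ = 0.14×0.075 + 0.86×0.023 = 0.03028.
Under exogeneity, PAF = [P(Y=1) − p₀] / P(Y=1).
PAF = (0.03028 − 0.023) / 0.03028 ≈ 0.2404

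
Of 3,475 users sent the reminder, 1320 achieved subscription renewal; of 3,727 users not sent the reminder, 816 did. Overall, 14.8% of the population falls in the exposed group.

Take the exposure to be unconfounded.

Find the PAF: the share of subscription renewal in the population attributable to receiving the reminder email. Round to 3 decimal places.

p₁ = P(outcome | exposed) = 1320/3475 = 0.37986
p₀ = P(outcome | unexposed) = 816/3727 = 0.21894
Overall risk P(Y=1) = π·p₁ + (1−π)·p₀ = 0.148×0.37986 + 0.852×0.21894 = 0.24276.
Under exogeneity, PAF = [P(Y=1) − p₀] / P(Y=1).
PAF = (0.24276 − 0.21894) / 0.24276 ≈ 0.0981

PAF ≈ 0.098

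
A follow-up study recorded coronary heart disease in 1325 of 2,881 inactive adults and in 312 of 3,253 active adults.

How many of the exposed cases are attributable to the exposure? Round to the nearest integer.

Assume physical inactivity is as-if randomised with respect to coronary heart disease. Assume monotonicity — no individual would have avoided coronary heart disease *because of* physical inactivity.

p₁ = P(outcome | exposed) = 1325/2881 = 0.45991
p₀ = P(outcome | unexposed) = 312/3253 = 0.095911
PN = (p₁ − p₀)/p₁ = (0.45991 − 0.095911) / 0.45991 ≈ 0.79146.
Attributable cases ≈ PN × (exposed cases) = 0.79146 × 1325 ≈ 1048.68.

about 1049 cases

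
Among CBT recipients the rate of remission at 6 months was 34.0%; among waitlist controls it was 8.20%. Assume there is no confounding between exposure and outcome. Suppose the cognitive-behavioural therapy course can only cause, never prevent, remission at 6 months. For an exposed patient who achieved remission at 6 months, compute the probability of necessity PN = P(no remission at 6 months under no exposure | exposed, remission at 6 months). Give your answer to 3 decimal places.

PN ≈ 0.759

p₁ = 0.34, p₀ = 0.082.
Under exogeneity and monotonicity, PN = (p₁ − p₀) / p₁.
PN = (0.34 − 0.082) / 0.34 = 0.258 / 0.34 ≈ 0.7588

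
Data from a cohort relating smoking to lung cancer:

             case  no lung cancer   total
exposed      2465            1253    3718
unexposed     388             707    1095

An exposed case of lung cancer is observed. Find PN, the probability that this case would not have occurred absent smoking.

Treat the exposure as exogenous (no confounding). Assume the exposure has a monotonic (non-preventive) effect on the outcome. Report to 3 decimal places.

p₁ = P(outcome | exposed) = 2465/3718 = 0.66299
p₀ = P(outcome | unexposed) = 388/1095 = 0.35434
Under exogeneity and monotonicity, PN = (p₁ − p₀) / p₁.
PN = (0.66299 − 0.35434) / 0.66299 = 0.30865 / 0.66299 ≈ 0.4655

PN ≈ 0.466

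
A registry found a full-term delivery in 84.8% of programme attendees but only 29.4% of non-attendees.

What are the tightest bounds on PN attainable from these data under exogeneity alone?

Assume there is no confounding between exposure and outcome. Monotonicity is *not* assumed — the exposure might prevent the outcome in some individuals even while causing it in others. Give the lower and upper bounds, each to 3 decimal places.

p₁ = 0.848, p₀ = 0.294.
Under exogeneity alone the bounds on PN are max{0,(p₁−p₀)/p₁} ≤ PN ≤ min{1,(1−p₀)/p₁}.
  lower = (p₁ − p₀)/p₁ = 0.554 / 0.848 ≈ 0.6533
  upper = min{1, (1 − p₀)/p₁} = 0.706 / 0.848 ≈ 0.8325

0.653 ≤ PN ≤ 0.833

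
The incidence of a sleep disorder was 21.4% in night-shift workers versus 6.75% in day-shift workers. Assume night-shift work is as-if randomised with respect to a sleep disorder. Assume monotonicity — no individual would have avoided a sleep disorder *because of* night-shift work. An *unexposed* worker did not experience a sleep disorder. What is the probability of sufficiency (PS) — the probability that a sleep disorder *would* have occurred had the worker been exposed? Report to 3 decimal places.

p₁ = 0.214, p₀ = 0.0675.
Under exogeneity and monotonicity, PS = (p₁ − p₀) / (1 − p₀).
PS = (0.214 − 0.0675) / (1 − 0.0675) = 0.1465 / 0.9325 ≈ 0.1571

PS ≈ 0.157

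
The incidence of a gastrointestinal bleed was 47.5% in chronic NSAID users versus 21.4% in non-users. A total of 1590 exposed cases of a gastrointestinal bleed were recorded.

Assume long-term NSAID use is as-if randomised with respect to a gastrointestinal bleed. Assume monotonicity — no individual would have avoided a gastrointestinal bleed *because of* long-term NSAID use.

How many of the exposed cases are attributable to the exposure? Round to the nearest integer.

p₁ = 0.475, p₀ = 0.214.
PN = (p₁ − p₀)/p₁ = (0.475 − 0.214) / 0.475 ≈ 0.54947.
Attributable cases ≈ PN × (exposed cases) = 0.54947 × 1590 ≈ 873.66.

about 874 cases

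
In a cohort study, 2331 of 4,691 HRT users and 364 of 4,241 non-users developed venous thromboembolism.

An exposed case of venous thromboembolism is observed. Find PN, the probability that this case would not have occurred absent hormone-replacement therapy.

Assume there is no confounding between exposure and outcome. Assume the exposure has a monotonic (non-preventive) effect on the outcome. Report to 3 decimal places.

p₁ = P(outcome | exposed) = 2331/4691 = 0.49691
p₀ = P(outcome | unexposed) = 364/4241 = 0.085829
Under exogeneity and monotonicity, PN = (p₁ − p₀) / p₁.
PN = (0.49691 − 0.085829) / 0.49691 = 0.41108 / 0.49691 ≈ 0.8273

PN ≈ 0.827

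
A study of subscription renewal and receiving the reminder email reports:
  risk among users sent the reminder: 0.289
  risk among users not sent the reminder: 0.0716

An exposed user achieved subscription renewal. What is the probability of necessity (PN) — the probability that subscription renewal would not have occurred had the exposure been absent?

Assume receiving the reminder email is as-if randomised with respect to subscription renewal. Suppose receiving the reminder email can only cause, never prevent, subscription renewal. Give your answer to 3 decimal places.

PN ≈ 0.752

Let p₁ = 0.289, p₀ = 0.0716.
Under exogeneity and monotonicity, PN = (p₁ − p₀) / p₁.
PN = (0.289 − 0.0716) / 0.289 = 0.2174 / 0.289 ≈ 0.7522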